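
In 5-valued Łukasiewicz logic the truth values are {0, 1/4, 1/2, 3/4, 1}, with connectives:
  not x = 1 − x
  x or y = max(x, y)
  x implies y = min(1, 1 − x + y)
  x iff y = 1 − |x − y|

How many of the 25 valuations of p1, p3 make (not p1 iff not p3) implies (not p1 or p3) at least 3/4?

value 1: 19 assignments (counts)
value 3/4: 5 assignments (counts)
value 1/2: 1 assignment
So 24 of the 25 assignments meet the threshold.

24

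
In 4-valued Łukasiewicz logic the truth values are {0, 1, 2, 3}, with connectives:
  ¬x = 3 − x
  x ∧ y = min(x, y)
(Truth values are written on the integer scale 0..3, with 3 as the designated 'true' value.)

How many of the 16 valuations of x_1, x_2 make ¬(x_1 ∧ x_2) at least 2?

x_1 = 0, x_2 = 0 ↦ 3  ≥
x_1 = 0, x_2 = 1 ↦ 3  ≥
x_1 = 0, x_2 = 2 ↦ 3  ≥
x_1 = 0, x_2 = 3 ↦ 3  ≥
x_1 = 1, x_2 = 0 ↦ 3  ≥
x_1 = 1, x_2 = 1 ↦ 2  ≥
x_1 = 1, x_2 = 2 ↦ 2  ≥
x_1 = 1, x_2 = 3 ↦ 2  ≥
x_1 = 2, x_2 = 0 ↦ 3  ≥
x_1 = 2, x_2 = 1 ↦ 2  ≥
x_1 = 2, x_2 = 2 ↦ 1  <
x_1 = 2, x_2 = 3 ↦ 1  <
x_1 = 3, x_2 = 0 ↦ 3  ≥
x_1 = 3, x_2 = 1 ↦ 2  ≥
x_1 = 3, x_2 = 2 ↦ 1  <
x_1 = 3, x_2 = 3 ↦ 0  <
So 12 of the 16 assignments meet the threshold.

12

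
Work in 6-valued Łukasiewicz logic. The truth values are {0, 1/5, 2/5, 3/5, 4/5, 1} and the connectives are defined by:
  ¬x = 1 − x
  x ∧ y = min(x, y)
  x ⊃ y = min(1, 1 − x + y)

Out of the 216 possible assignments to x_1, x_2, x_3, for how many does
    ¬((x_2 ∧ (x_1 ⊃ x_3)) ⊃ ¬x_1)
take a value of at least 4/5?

6

value 1: 1 assignment (counts)
value 4/5: 5 assignments (counts)
value 3/5: 12 assignments
value 2/5: 22 assignments
value 1/5: 35 assignments
value 0: 141 assignments
So 6 of the 216 assignments meet the threshold.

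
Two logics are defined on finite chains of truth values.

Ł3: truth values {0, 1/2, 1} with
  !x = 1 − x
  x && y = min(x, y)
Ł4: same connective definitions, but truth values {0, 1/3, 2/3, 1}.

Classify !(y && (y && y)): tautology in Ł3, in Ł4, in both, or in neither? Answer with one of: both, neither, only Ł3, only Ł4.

In Ł3: at y = 1/2 the value is 1/2 — not a tautology.
In Ł4: at y = 1/3 the value is 2/3 — not a tautology.

neither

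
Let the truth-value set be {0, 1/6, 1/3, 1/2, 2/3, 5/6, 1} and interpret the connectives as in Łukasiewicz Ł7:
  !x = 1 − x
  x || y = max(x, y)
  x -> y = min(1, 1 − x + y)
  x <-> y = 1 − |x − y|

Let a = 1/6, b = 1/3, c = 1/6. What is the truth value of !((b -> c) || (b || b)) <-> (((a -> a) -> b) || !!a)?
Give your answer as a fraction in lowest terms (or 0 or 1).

b -> c = 1/3 -> 1/6 = 5/6
b || b = 1/3 || 1/3 = 1/3
(b -> c) || (b || b) = 5/6 || 1/3 = 5/6
!((b -> c) || (b || b)) = !5/6 = 1/6
a -> a = 1/6 -> 1/6 = 1
(a -> a) -> b = 1 -> 1/3 = 1/3
!a = !1/6 = 5/6
!!a = !5/6 = 1/6
((a -> a) -> b) || !!a = 1/3 || 1/6 = 1/3
!((b -> c) || (b || b)) <-> (((a -> a) -> b) || !!a) = 1/6 <-> 1/3 = 5/6

5/6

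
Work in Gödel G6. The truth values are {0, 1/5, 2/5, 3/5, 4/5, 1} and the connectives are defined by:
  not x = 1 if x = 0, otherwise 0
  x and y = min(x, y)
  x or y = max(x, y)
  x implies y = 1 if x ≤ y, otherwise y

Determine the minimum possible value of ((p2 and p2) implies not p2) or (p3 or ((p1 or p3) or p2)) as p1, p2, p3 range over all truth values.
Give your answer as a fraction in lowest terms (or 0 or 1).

1/5

Take p1 = 0, p2 = 1/5, p3 = 0:
p2 and p2 = 1/5 and 1/5 = 1/5
not p2 = not 1/5 = 0
(p2 and p2) implies not p2 = 1/5 implies 0 = 0
p1 or p3 = 0 or 0 = 0
(p1 or p3) or p2 = 0 or 1/5 = 1/5
p3 or ((p1 or p3) or p2) = 0 or 1/5 = 1/5
((p2 and p2) implies not p2) or (p3 or ((p1 or p3) or p2)) = 0 or 1/5 = 1/5
No assignment yields a value below 1/5, so this is the minimum.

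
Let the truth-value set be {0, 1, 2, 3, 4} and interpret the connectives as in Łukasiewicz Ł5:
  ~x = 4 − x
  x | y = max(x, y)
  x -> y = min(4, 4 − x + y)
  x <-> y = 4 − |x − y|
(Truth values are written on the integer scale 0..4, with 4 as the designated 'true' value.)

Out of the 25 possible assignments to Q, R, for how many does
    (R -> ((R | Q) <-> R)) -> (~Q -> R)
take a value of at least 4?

15

value 4: 15 assignments (counts)
value 3: 4 assignments
value 2: 3 assignments
value 1: 2 assignments
value 0: 1 assignment
So 15 of the 25 assignments meet the threshold.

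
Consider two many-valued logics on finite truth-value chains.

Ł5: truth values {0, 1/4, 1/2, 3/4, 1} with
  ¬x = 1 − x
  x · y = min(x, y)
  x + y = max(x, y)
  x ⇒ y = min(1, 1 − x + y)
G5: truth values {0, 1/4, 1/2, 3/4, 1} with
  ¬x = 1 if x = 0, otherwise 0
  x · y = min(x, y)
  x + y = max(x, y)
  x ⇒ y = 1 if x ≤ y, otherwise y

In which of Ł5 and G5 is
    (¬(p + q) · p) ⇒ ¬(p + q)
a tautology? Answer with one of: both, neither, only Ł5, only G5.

both

In Ł5: every assignment gives 1 — tautology.
In G5: every assignment gives 1 — tautology.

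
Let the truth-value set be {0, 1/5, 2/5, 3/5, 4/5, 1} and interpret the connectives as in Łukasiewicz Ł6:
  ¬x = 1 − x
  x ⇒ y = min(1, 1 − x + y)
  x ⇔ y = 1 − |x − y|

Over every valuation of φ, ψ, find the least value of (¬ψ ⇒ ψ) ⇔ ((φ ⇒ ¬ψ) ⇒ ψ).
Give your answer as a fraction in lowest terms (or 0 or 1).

3/5

Take φ = 0, ψ = 2/5:
¬ψ = ¬2/5 = 3/5
¬ψ ⇒ ψ = 3/5 ⇒ 2/5 = 4/5
¬ψ = ¬2/5 = 3/5
φ ⇒ ¬ψ = 0 ⇒ 3/5 = 1
(φ ⇒ ¬ψ) ⇒ ψ = 1 ⇒ 2/5 = 2/5
(¬ψ ⇒ ψ) ⇔ ((φ ⇒ ¬ψ) ⇒ ψ) = 4/5 ⇔ 2/5 = 3/5
No assignment yields a value below 3/5, so this is the minimum.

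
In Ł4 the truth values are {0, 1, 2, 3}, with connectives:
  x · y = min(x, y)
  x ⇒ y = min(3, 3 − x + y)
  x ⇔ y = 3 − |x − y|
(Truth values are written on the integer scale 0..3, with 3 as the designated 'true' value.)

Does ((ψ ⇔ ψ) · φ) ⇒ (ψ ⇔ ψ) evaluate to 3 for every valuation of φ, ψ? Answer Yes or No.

φ = 0, ψ = 0 ↦ 3
φ = 0, ψ = 1 ↦ 3
φ = 0, ψ = 2 ↦ 3
φ = 0, ψ = 3 ↦ 3
φ = 1, ψ = 0 ↦ 3
φ = 1, ψ = 1 ↦ 3
φ = 1, ψ = 2 ↦ 3
φ = 1, ψ = 3 ↦ 3
φ = 2, ψ = 0 ↦ 3
φ = 2, ψ = 1 ↦ 3
φ = 2, ψ = 2 ↦ 3
φ = 2, ψ = 3 ↦ 3
φ = 3, ψ = 0 ↦ 3
φ = 3, ψ = 1 ↦ 3
φ = 3, ψ = 2 ↦ 3
φ = 3, ψ = 3 ↦ 3
Every assignment gives a value ≥ 3.

Yes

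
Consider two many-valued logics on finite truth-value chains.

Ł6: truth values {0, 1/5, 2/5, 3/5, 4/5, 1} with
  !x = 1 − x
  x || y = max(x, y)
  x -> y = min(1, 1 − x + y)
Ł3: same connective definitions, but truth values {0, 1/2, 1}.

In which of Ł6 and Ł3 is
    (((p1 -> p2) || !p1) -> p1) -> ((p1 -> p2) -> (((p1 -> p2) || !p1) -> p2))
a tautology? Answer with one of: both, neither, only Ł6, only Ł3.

In Ł6: every assignment gives 1 — tautology.
In Ł3: every assignment gives 1 — tautology.

both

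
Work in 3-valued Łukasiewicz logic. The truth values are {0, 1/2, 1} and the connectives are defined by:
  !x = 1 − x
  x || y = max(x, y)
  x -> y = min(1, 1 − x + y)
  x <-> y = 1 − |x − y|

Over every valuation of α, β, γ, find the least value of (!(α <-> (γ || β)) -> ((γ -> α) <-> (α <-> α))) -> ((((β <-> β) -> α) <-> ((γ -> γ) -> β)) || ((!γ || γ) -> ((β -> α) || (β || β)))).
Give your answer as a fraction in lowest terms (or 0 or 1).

Take α = 0, β = 1/2, γ = 0:
γ || β = 0 || 1/2 = 1/2
α <-> (γ || β) = 0 <-> 1/2 = 1/2
!(α <-> (γ || β)) = !1/2 = 1/2
γ -> α = 0 -> 0 = 1
α <-> α = 0 <-> 0 = 1
(γ -> α) <-> (α <-> α) = 1 <-> 1 = 1
!(α <-> (γ || β)) -> ((γ -> α) <-> (α <-> α)) = 1/2 -> 1 = 1
β <-> β = 1/2 <-> 1/2 = 1
(β <-> β) -> α = 1 -> 0 = 0
γ -> γ = 0 -> 0 = 1
(γ -> γ) -> β = 1 -> 1/2 = 1/2
((β <-> β) -> α) <-> ((γ -> γ) -> β) = 0 <-> 1/2 = 1/2
!γ = !0 = 1
!γ || γ = 1 || 0 = 1
β -> α = 1/2 -> 0 = 1/2
β || β = 1/2 || 1/2 = 1/2
(β -> α) || (β || β) = 1/2 || 1/2 = 1/2
(!γ || γ) -> ((β -> α) || (β || β)) = 1 -> 1/2 = 1/2
(((β <-> β) -> α) <-> ((γ -> γ) -> β)) || ((!γ || γ) -> ((β -> α) || (β || β))) = 1/2 || 1/2 = 1/2
(!(α <-> (γ || β)) -> ((γ -> α) <-> (α <-> α))) -> ((((β <-> β) -> α) <-> ((γ -> γ) -> β)) || ((!γ || γ) -> ((β -> α) || (β || β)))) = 1 -> 1/2 = 1/2
No assignment yields a value below 1/2, so this is the minimum.

1/2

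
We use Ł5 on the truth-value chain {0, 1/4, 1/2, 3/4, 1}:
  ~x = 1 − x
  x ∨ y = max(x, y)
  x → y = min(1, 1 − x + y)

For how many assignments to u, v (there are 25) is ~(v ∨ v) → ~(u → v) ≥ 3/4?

16

value 1: 9 assignments (counts)
value 3/4: 7 assignments (counts)
value 1/2: 5 assignments
value 1/4: 3 assignments
value 0: 1 assignment
So 16 of the 25 assignments meet the threshold.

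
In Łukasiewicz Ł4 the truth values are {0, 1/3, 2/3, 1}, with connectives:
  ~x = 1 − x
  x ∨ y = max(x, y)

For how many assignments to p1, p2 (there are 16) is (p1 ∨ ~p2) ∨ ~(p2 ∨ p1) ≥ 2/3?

12

p1 = 0, p2 = 0 ↦ 1  ≥
p1 = 0, p2 = 1/3 ↦ 2/3  ≥
p1 = 0, p2 = 2/3 ↦ 1/3  <
p1 = 0, p2 = 1 ↦ 0  <
p1 = 1/3, p2 = 0 ↦ 1  ≥
p1 = 1/3, p2 = 1/3 ↦ 2/3  ≥
p1 = 1/3, p2 = 2/3 ↦ 1/3  <
p1 = 1/3, p2 = 1 ↦ 1/3  <
p1 = 2/3, p2 = 0 ↦ 1  ≥
p1 = 2/3, p2 = 1/3 ↦ 2/3  ≥
p1 = 2/3, p2 = 2/3 ↦ 2/3  ≥
p1 = 2/3, p2 = 1 ↦ 2/3  ≥
p1 = 1, p2 = 0 ↦ 1  ≥
p1 = 1, p2 = 1/3 ↦ 1  ≥
p1 = 1, p2 = 2/3 ↦ 1  ≥
p1 = 1, p2 = 1 ↦ 1  ≥
So 12 of the 16 assignments meet the threshold.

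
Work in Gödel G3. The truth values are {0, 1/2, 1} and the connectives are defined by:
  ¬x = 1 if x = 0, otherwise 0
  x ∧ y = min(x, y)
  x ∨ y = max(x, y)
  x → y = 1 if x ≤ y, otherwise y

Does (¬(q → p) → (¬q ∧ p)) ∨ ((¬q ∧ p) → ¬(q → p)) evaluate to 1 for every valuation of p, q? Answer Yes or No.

p = 0, q = 0 ↦ 1
p = 0, q = 1/2 ↦ 1
p = 0, q = 1 ↦ 1
p = 1/2, q = 0 ↦ 1
p = 1/2, q = 1/2 ↦ 1
p = 1/2, q = 1 ↦ 1
p = 1, q = 0 ↦ 1
p = 1, q = 1/2 ↦ 1
p = 1, q = 1 ↦ 1
Every assignment gives a value ≥ 1.

Yes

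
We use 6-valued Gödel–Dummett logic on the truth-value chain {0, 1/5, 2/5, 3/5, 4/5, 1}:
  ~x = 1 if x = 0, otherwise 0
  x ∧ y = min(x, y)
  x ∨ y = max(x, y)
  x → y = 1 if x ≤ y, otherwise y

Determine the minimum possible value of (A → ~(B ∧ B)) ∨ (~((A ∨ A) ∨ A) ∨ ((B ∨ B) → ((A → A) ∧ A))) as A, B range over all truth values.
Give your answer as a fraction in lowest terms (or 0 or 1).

1/5

Take A = 1/5, B = 2/5:
B ∧ B = 2/5 ∧ 2/5 = 2/5
~(B ∧ B) = ~2/5 = 0
A → ~(B ∧ B) = 1/5 → 0 = 0
A ∨ A = 1/5 ∨ 1/5 = 1/5
(A ∨ A) ∨ A = 1/5 ∨ 1/5 = 1/5
~((A ∨ A) ∨ A) = ~1/5 = 0
B ∨ B = 2/5 ∨ 2/5 = 2/5
A → A = 1/5 → 1/5 = 1
(A → A) ∧ A = 1 ∧ 1/5 = 1/5
(B ∨ B) → ((A → A) ∧ A) = 2/5 → 1/5 = 1/5
~((A ∨ A) ∨ A) ∨ ((B ∨ B) → ((A → A) ∧ A)) = 0 ∨ 1/5 = 1/5
(A → ~(B ∧ B)) ∨ (~((A ∨ A) ∨ A) ∨ ((B ∨ B) → ((A → A) ∧ A))) = 0 ∨ 1/5 = 1/5
No assignment yields a value below 1/5, so this is the minimum.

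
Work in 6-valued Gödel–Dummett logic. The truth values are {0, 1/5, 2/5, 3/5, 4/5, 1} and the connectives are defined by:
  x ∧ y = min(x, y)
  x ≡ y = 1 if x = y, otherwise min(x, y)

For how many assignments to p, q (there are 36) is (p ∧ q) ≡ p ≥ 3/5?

value 1: 21 assignments (counts)
value 4/5: 1 assignment (counts)
value 3/5: 2 assignments (counts)
value 2/5: 3 assignments
value 1/5: 4 assignments
value 0: 5 assignments
So 24 of the 36 assignments meet the threshold.

24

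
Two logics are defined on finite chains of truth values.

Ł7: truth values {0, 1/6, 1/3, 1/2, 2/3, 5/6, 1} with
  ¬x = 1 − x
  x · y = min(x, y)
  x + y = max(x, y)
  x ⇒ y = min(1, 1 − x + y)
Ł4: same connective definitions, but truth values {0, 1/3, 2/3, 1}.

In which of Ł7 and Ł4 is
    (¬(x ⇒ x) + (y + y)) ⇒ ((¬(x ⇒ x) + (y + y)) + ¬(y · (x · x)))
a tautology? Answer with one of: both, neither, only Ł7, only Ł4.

both

In Ł7: every assignment gives 1 — tautology.
In Ł4: every assignment gives 1 — tautology.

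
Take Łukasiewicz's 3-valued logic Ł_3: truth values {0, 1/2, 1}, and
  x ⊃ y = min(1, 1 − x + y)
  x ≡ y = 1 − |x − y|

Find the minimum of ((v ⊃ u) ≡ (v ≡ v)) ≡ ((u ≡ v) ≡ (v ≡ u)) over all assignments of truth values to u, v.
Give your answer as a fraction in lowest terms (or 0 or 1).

Take u = 0, v = 1:
v ⊃ u = 1 ⊃ 0 = 0
v ≡ v = 1 ≡ 1 = 1
(v ⊃ u) ≡ (v ≡ v) = 0 ≡ 1 = 0
u ≡ v = 0 ≡ 1 = 0
v ≡ u = 1 ≡ 0 = 0
(u ≡ v) ≡ (v ≡ u) = 0 ≡ 0 = 1
((v ⊃ u) ≡ (v ≡ v)) ≡ ((u ≡ v) ≡ (v ≡ u)) = 0 ≡ 1 = 0
No assignment yields a value below 0, so this is the minimum.

0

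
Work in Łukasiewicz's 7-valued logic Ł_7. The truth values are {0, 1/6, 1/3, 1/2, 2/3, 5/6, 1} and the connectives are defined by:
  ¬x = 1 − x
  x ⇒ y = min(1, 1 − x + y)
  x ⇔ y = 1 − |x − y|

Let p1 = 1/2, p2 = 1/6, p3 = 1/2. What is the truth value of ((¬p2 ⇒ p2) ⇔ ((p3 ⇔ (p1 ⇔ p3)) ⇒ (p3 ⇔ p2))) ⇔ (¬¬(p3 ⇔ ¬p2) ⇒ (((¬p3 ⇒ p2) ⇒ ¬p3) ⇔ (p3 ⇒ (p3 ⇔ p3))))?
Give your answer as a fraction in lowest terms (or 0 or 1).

¬p2 = ¬1/6 = 5/6
¬p2 ⇒ p2 = 5/6 ⇒ 1/6 = 1/3
p1 ⇔ p3 = 1/2 ⇔ 1/2 = 1
p3 ⇔ (p1 ⇔ p3) = 1/2 ⇔ 1 = 1/2
p3 ⇔ p2 = 1/2 ⇔ 1/6 = 2/3
(p3 ⇔ (p1 ⇔ p3)) ⇒ (p3 ⇔ p2) = 1/2 ⇒ 2/3 = 1
(¬p2 ⇒ p2) ⇔ ((p3 ⇔ (p1 ⇔ p3)) ⇒ (p3 ⇔ p2)) = 1/3 ⇔ 1 = 1/3
¬p2 = ¬1/6 = 5/6
p3 ⇔ ¬p2 = 1/2 ⇔ 5/6 = 2/3
¬(p3 ⇔ ¬p2) = ¬2/3 = 1/3
¬¬(p3 ⇔ ¬p2) = ¬1/3 = 2/3
¬p3 = ¬1/2 = 1/2
¬p3 ⇒ p2 = 1/2 ⇒ 1/6 = 2/3
¬p3 = ¬1/2 = 1/2
(¬p3 ⇒ p2) ⇒ ¬p3 = 2/3 ⇒ 1/2 = 5/6
p3 ⇔ p3 = 1/2 ⇔ 1/2 = 1
p3 ⇒ (p3 ⇔ p3) = 1/2 ⇒ 1 = 1
((¬p3 ⇒ p2) ⇒ ¬p3) ⇔ (p3 ⇒ (p3 ⇔ p3)) = 5/6 ⇔ 1 = 5/6
¬¬(p3 ⇔ ¬p2) ⇒ (((¬p3 ⇒ p2) ⇒ ¬p3) ⇔ (p3 ⇒ (p3 ⇔ p3))) = 2/3 ⇒ 5/6 = 1
((¬p2 ⇒ p2) ⇔ ((p3 ⇔ (p1 ⇔ p3)) ⇒ (p3 ⇔ p2))) ⇔ (¬¬(p3 ⇔ ¬p2) ⇒ (((¬p3 ⇒ p2) ⇒ ¬p3) ⇔ (p3 ⇒ (p3 ⇔ p3)))) = 1/3 ⇔ 1 = 1/3

1/3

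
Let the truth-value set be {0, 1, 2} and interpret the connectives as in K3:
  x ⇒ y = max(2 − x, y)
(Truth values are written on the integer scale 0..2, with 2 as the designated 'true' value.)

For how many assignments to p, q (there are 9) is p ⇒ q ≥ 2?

p = 0, q = 0 ↦ 2  ≥
p = 0, q = 1 ↦ 2  ≥
p = 0, q = 2 ↦ 2  ≥
p = 1, q = 0 ↦ 1  <
p = 1, q = 1 ↦ 1  <
p = 1, q = 2 ↦ 2  ≥
p = 2, q = 0 ↦ 0  <
p = 2, q = 1 ↦ 1  <
p = 2, q = 2 ↦ 2  ≥
So 5 of the 9 assignments meet the threshold.

5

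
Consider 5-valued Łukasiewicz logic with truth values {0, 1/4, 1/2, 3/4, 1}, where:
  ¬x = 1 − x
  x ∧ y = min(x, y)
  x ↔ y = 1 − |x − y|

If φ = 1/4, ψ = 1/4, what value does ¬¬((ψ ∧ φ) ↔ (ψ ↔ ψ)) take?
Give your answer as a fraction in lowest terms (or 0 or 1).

1/4

ψ ∧ φ = 1/4 ∧ 1/4 = 1/4
ψ ↔ ψ = 1/4 ↔ 1/4 = 1
(ψ ∧ φ) ↔ (ψ ↔ ψ) = 1/4 ↔ 1 = 1/4
¬((ψ ∧ φ) ↔ (ψ ↔ ψ)) = ¬1/4 = 3/4
¬¬((ψ ∧ φ) ↔ (ψ ↔ ψ)) = ¬3/4 = 1/4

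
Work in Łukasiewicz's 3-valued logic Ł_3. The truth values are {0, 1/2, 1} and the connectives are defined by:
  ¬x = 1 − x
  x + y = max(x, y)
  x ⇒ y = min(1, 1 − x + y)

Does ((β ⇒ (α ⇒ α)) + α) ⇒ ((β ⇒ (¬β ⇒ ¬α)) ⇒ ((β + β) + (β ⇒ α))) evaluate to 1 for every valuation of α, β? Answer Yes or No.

Counterexample: take α = 0, β = 1/2.
α ⇒ α = 0 ⇒ 0 = 1
β ⇒ (α ⇒ α) = 1/2 ⇒ 1 = 1
(β ⇒ (α ⇒ α)) + α = 1 + 0 = 1
¬β = ¬1/2 = 1/2
¬α = ¬0 = 1
¬β ⇒ ¬α = 1/2 ⇒ 1 = 1
β ⇒ (¬β ⇒ ¬α) = 1/2 ⇒ 1 = 1
β + β = 1/2 + 1/2 = 1/2
β ⇒ α = 1/2 ⇒ 0 = 1/2
(β + β) + (β ⇒ α) = 1/2 + 1/2 = 1/2
(β ⇒ (¬β ⇒ ¬α)) ⇒ ((β + β) + (β ⇒ α)) = 1 ⇒ 1/2 = 1/2
((β ⇒ (α ⇒ α)) + α) ⇒ ((β ⇒ (¬β ⇒ ¬α)) ⇒ ((β + β) + (β ⇒ α))) = 1 ⇒ 1/2 = 1/2
This gives 1/2 ≠ 1.

No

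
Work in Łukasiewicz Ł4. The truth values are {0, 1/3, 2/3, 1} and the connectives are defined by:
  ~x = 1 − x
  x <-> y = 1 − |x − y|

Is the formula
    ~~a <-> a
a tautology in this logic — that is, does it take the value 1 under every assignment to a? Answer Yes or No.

Yes

a = 0 ↦ 1
a = 1/3 ↦ 1
a = 2/3 ↦ 1
a = 1 ↦ 1
Every assignment gives a value ≥ 1.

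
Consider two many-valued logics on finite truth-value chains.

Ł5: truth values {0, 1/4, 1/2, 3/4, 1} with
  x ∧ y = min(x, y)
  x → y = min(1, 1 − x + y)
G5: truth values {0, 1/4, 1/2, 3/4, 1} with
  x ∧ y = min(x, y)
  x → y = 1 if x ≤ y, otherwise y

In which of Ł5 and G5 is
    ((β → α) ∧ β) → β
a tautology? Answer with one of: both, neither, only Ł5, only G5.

both

In Ł5: every assignment gives 1 — tautology.
In G5: every assignment gives 1 — tautology.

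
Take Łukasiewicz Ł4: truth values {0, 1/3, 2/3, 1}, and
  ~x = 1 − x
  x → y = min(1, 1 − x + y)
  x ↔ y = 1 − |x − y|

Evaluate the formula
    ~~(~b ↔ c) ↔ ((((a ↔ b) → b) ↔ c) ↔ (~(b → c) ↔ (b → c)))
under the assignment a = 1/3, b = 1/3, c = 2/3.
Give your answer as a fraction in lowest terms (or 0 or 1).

1/3

~b = ~1/3 = 2/3
~b ↔ c = 2/3 ↔ 2/3 = 1
~(~b ↔ c) = ~1 = 0
~~(~b ↔ c) = ~0 = 1
a ↔ b = 1/3 ↔ 1/3 = 1
(a ↔ b) → b = 1 → 1/3 = 1/3
((a ↔ b) → b) ↔ c = 1/3 ↔ 2/3 = 2/3
b → c = 1/3 → 2/3 = 1
~(b → c) = ~1 = 0
b → c = 1/3 → 2/3 = 1
~(b → c) ↔ (b → c) = 0 ↔ 1 = 0
(((a ↔ b) → b) ↔ c) ↔ (~(b → c) ↔ (b → c)) = 2/3 ↔ 0 = 1/3
~~(~b ↔ c) ↔ ((((a ↔ b) → b) ↔ c) ↔ (~(b → c) ↔ (b → c))) = 1 ↔ 1/3 = 1/3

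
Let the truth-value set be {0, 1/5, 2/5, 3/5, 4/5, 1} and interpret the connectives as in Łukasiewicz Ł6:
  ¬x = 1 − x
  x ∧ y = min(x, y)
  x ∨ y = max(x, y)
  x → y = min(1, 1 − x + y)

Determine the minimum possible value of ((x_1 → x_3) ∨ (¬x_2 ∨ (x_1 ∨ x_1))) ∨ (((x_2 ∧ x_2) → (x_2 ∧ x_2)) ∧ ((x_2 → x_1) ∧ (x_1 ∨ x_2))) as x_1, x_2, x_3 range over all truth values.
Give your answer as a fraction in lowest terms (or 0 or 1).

Take x_1 = 2/5, x_2 = 2/5, x_3 = 0:
x_1 → x_3 = 2/5 → 0 = 3/5
¬x_2 = ¬2/5 = 3/5
x_1 ∨ x_1 = 2/5 ∨ 2/5 = 2/5
¬x_2 ∨ (x_1 ∨ x_1) = 3/5 ∨ 2/5 = 3/5
(x_1 → x_3) ∨ (¬x_2 ∨ (x_1 ∨ x_1)) = 3/5 ∨ 3/5 = 3/5
x_2 ∧ x_2 = 2/5 ∧ 2/5 = 2/5
x_2 ∧ x_2 = 2/5 ∧ 2/5 = 2/5
(x_2 ∧ x_2) → (x_2 ∧ x_2) = 2/5 → 2/5 = 1
x_2 → x_1 = 2/5 → 2/5 = 1
x_1 ∨ x_2 = 2/5 ∨ 2/5 = 2/5
(x_2 → x_1) ∧ (x_1 ∨ x_2) = 1 ∧ 2/5 = 2/5
((x_2 ∧ x_2) → (x_2 ∧ x_2)) ∧ ((x_2 → x_1) ∧ (x_1 ∨ x_2)) = 1 ∧ 2/5 = 2/5
((x_1 → x_3) ∨ (¬x_2 ∨ (x_1 ∨ x_1))) ∨ (((x_2 ∧ x_2) → (x_2 ∧ x_2)) ∧ ((x_2 → x_1) ∧ (x_1 ∨ x_2))) = 3/5 ∨ 2/5 = 3/5
No assignment yields a value below 3/5, so this is the minimum.

3/5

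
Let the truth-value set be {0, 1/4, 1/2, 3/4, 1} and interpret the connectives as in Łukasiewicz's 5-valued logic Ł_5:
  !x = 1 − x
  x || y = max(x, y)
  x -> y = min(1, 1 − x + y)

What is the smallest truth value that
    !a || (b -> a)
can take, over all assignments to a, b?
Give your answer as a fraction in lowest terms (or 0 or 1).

1/2

Take a = 1/2, b = 1:
!a = !1/2 = 1/2
b -> a = 1 -> 1/2 = 1/2
!a || (b -> a) = 1/2 || 1/2 = 1/2
No assignment yields a value below 1/2, so this is the minimum.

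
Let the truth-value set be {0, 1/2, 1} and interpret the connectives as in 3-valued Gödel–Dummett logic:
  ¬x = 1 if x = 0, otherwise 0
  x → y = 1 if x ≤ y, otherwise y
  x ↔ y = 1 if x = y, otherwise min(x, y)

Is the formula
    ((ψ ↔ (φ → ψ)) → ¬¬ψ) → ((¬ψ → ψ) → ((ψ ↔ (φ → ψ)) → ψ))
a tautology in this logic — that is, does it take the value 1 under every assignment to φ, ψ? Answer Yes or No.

Counterexample: take φ = 1, ψ = 1/2.
φ → ψ = 1 → 1/2 = 1/2
ψ ↔ (φ → ψ) = 1/2 ↔ 1/2 = 1
¬ψ = ¬1/2 = 0
¬¬ψ = ¬0 = 1
(ψ ↔ (φ → ψ)) → ¬¬ψ = 1 → 1 = 1
¬ψ = ¬1/2 = 0
¬ψ → ψ = 0 → 1/2 = 1
φ → ψ = 1 → 1/2 = 1/2
ψ ↔ (φ → ψ) = 1/2 ↔ 1/2 = 1
(ψ ↔ (φ → ψ)) → ψ = 1 → 1/2 = 1/2
(¬ψ → ψ) → ((ψ ↔ (φ → ψ)) → ψ) = 1 → 1/2 = 1/2
((ψ ↔ (φ → ψ)) → ¬¬ψ) → ((¬ψ → ψ) → ((ψ ↔ (φ → ψ)) → ψ)) = 1 → 1/2 = 1/2
This gives 1/2 ≠ 1.

No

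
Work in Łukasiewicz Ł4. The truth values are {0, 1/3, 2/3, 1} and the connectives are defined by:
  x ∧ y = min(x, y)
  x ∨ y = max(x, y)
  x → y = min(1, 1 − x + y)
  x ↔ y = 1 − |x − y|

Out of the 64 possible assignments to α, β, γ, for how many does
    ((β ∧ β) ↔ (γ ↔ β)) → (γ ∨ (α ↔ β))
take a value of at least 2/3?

63

value 1: 59 assignments (counts)
value 2/3: 4 assignments (counts)
value 1/3: 1 assignment
So 63 of the 64 assignments meet the threshold.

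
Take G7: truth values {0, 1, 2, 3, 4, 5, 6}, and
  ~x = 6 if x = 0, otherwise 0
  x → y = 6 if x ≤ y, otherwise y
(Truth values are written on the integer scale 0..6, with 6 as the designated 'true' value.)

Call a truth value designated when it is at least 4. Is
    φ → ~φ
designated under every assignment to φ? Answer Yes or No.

No

Counterexample: take φ = 1.
~φ = ~1 = 0
φ → ~φ = 1 → 0 = 0
This gives 0, which is below 4.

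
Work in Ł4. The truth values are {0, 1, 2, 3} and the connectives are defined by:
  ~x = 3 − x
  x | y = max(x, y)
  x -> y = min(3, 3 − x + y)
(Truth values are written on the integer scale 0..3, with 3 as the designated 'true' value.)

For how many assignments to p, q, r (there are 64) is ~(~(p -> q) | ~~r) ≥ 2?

value 3: 10 assignments (counts)
value 2: 16 assignments (counts)
value 1: 19 assignments
value 0: 19 assignments
So 26 of the 64 assignments meet the threshold.

26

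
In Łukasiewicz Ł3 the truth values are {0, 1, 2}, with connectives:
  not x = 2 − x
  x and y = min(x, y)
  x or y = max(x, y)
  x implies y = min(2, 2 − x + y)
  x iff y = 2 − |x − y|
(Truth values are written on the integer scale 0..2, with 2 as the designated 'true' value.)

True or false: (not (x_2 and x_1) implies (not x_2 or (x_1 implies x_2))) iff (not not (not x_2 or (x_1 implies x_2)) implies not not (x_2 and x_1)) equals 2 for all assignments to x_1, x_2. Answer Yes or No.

No

Counterexample: take x_1 = 0, x_2 = 0.
x_2 and x_1 = 0 and 0 = 0
not (x_2 and x_1) = not 0 = 2
not x_2 = not 0 = 2
x_1 implies x_2 = 0 implies 0 = 2
not x_2 or (x_1 implies x_2) = 2 or 2 = 2
not (x_2 and x_1) implies (not x_2 or (x_1 implies x_2)) = 2 implies 2 = 2
not x_2 = not 0 = 2
x_1 implies x_2 = 0 implies 0 = 2
not x_2 or (x_1 implies x_2) = 2 or 2 = 2
not (not x_2 or (x_1 implies x_2)) = not 2 = 0
not not (not x_2 or (x_1 implies x_2)) = not 0 = 2
x_2 and x_1 = 0 and 0 = 0
not (x_2 and x_1) = not 0 = 2
not not (x_2 and x_1) = not 2 = 0
not not (not x_2 or (x_1 implies x_2)) implies not not (x_2 and x_1) = 2 implies 0 = 0
(not (x_2 and x_1) implies (not x_2 or (x_1 implies x_2))) iff (not not (not x_2 or (x_1 implies x_2)) implies not not (x_2 and x_1)) = 2 iff 0 = 0
This gives 0 ≠ 2.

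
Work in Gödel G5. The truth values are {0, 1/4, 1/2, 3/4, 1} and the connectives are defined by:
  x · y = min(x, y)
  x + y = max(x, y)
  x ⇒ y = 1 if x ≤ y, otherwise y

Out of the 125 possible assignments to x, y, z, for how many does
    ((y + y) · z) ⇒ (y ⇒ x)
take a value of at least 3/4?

value 1: 95 assignments (counts)
value 3/4: 1 assignment (counts)
value 1/2: 4 assignments
value 1/4: 9 assignments
value 0: 16 assignments
So 96 of the 125 assignments meet the threshold.

96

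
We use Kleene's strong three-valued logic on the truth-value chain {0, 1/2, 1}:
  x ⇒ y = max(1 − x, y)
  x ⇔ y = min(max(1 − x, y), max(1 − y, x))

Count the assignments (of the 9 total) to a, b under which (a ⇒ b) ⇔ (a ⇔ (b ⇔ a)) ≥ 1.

a = 0, b = 0 ↦ 0  <
a = 0, b = 1/2 ↦ 1/2  <
a = 0, b = 1 ↦ 1  ≥
a = 1/2, b = 0 ↦ 1/2  <
a = 1/2, b = 1/2 ↦ 1/2  <
a = 1/2, b = 1 ↦ 1/2  <
a = 1, b = 0 ↦ 1  ≥
a = 1, b = 1/2 ↦ 1/2  <
a = 1, b = 1 ↦ 1  ≥
So 3 of the 9 assignments meet the threshold.

3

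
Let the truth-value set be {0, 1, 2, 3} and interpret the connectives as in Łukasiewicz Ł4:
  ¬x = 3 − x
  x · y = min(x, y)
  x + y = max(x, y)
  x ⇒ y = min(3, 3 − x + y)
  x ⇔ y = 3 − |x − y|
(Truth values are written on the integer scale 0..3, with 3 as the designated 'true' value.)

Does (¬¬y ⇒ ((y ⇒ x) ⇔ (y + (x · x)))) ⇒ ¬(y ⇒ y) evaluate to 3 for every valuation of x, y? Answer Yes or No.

Counterexample: take x = 0, y = 0.
¬y = ¬0 = 3
¬¬y = ¬3 = 0
y ⇒ x = 0 ⇒ 0 = 3
x · x = 0 · 0 = 0
y + (x · x) = 0 + 0 = 0
(y ⇒ x) ⇔ (y + (x · x)) = 3 ⇔ 0 = 0
¬¬y ⇒ ((y ⇒ x) ⇔ (y + (x · x))) = 0 ⇒ 0 = 3
y ⇒ y = 0 ⇒ 0 = 3
¬(y ⇒ y) = ¬3 = 0
(¬¬y ⇒ ((y ⇒ x) ⇔ (y + (x · x)))) ⇒ ¬(y ⇒ y) = 3 ⇒ 0 = 0
This gives 0 ≠ 3.

No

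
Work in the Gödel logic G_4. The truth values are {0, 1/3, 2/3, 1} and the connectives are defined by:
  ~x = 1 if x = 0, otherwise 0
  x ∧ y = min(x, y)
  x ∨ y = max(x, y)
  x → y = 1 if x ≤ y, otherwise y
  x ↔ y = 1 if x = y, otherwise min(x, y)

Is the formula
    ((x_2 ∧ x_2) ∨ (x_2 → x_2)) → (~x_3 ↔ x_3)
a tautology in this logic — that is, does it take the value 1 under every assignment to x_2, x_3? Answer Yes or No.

No

Counterexample: take x_2 = 0, x_3 = 0.
x_2 ∧ x_2 = 0 ∧ 0 = 0
x_2 → x_2 = 0 → 0 = 1
(x_2 ∧ x_2) ∨ (x_2 → x_2) = 0 ∨ 1 = 1
~x_3 = ~0 = 1
~x_3 ↔ x_3 = 1 ↔ 0 = 0
((x_2 ∧ x_2) ∨ (x_2 → x_2)) → (~x_3 ↔ x_3) = 1 → 0 = 0
This gives 0 ≠ 1.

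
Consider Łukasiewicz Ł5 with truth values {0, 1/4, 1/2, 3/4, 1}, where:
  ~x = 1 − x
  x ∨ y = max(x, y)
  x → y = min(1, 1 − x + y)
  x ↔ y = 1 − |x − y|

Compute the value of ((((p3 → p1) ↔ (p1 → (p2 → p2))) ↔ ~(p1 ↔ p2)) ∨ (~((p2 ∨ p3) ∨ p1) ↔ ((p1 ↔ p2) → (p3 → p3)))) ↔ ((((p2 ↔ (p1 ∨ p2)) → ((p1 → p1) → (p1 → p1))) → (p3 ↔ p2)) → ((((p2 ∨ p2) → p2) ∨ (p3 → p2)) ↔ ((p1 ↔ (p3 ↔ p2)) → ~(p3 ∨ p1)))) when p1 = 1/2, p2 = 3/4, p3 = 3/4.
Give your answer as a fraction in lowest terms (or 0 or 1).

p3 → p1 = 3/4 → 1/2 = 3/4
p2 → p2 = 3/4 → 3/4 = 1
p1 → (p2 → p2) = 1/2 → 1 = 1
(p3 → p1) ↔ (p1 → (p2 → p2)) = 3/4 ↔ 1 = 3/4
p1 ↔ p2 = 1/2 ↔ 3/4 = 3/4
~(p1 ↔ p2) = ~3/4 = 1/4
((p3 → p1) ↔ (p1 → (p2 → p2))) ↔ ~(p1 ↔ p2) = 3/4 ↔ 1/4 = 1/2
p2 ∨ p3 = 3/4 ∨ 3/4 = 3/4
(p2 ∨ p3) ∨ p1 = 3/4 ∨ 1/2 = 3/4
~((p2 ∨ p3) ∨ p1) = ~3/4 = 1/4
p1 ↔ p2 = 1/2 ↔ 3/4 = 3/4
p3 → p3 = 3/4 → 3/4 = 1
(p1 ↔ p2) → (p3 → p3) = 3/4 → 1 = 1
~((p2 ∨ p3) ∨ p1) ↔ ((p1 ↔ p2) → (p3 → p3)) = 1/4 ↔ 1 = 1/4
(((p3 → p1) ↔ (p1 → (p2 → p2))) ↔ ~(p1 ↔ p2)) ∨ (~((p2 ∨ p3) ∨ p1) ↔ ((p1 ↔ p2) → (p3 → p3))) = 1/2 ∨ 1/4 = 1/2
p1 ∨ p2 = 1/2 ∨ 3/4 = 3/4
p2 ↔ (p1 ∨ p2) = 3/4 ↔ 3/4 = 1
p1 → p1 = 1/2 → 1/2 = 1
p1 → p1 = 1/2 → 1/2 = 1
(p1 → p1) → (p1 → p1) = 1 → 1 = 1
(p2 ↔ (p1 ∨ p2)) → ((p1 → p1) → (p1 → p1)) = 1 → 1 = 1
p3 ↔ p2 = 3/4 ↔ 3/4 = 1
((p2 ↔ (p1 ∨ p2)) → ((p1 → p1) → (p1 → p1))) → (p3 ↔ p2) = 1 → 1 = 1
p2 ∨ p2 = 3/4 ∨ 3/4 = 3/4
(p2 ∨ p2) → p2 = 3/4 → 3/4 = 1
p3 → p2 = 3/4 → 3/4 = 1
((p2 ∨ p2) → p2) ∨ (p3 → p2) = 1 ∨ 1 = 1
p3 ↔ p2 = 3/4 ↔ 3/4 = 1
p1 ↔ (p3 ↔ p2) = 1/2 ↔ 1 = 1/2
p3 ∨ p1 = 3/4 ∨ 1/2 = 3/4
~(p3 ∨ p1) = ~3/4 = 1/4
(p1 ↔ (p3 ↔ p2)) → ~(p3 ∨ p1) = 1/2 → 1/4 = 3/4
(((p2 ∨ p2) → p2) ∨ (p3 → p2)) ↔ ((p1 ↔ (p3 ↔ p2)) → ~(p3 ∨ p1)) = 1 ↔ 3/4 = 3/4
(((p2 ↔ (p1 ∨ p2)) → ((p1 → p1) → (p1 → p1))) → (p3 ↔ p2)) → ((((p2 ∨ p2) → p2) ∨ (p3 → p2)) ↔ ((p1 ↔ (p3 ↔ p2)) → ~(p3 ∨ p1))) = 1 → 3/4 = 3/4
((((p3 → p1) ↔ (p1 → (p2 → p2))) ↔ ~(p1 ↔ p2)) ∨ (~((p2 ∨ p3) ∨ p1) ↔ ((p1 ↔ p2) → (p3 → p3)))) ↔ ((((p2 ↔ (p1 ∨ p2)) → ((p1 → p1) → (p1 → p1))) → (p3 ↔ p2)) → ((((p2 ∨ p2) → p2) ∨ (p3 → p2)) ↔ ((p1 ↔ (p3 ↔ p2)) → ~(p3 ∨ p1)))) = 1/2 ↔ 3/4 = 3/4

3/4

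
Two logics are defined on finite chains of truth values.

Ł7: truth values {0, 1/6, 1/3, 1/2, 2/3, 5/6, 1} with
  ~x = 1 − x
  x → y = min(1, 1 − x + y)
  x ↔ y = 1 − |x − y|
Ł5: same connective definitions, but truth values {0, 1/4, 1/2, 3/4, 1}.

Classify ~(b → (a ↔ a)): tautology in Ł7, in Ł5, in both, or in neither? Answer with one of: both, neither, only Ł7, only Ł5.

neither

In Ł7: at a = 0, b = 0 the value is 0 — not a tautology.
In Ł5: at a = 0, b = 0 the value is 0 — not a tautology.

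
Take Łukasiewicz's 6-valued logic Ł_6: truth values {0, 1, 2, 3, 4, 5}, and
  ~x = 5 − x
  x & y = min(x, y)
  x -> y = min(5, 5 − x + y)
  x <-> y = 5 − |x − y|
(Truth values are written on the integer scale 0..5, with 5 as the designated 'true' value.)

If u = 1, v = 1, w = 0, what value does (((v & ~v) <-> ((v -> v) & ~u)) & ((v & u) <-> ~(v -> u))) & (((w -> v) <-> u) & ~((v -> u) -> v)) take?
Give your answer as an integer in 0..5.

~v = ~1 = 4
v & ~v = 1 & 4 = 1
v -> v = 1 -> 1 = 5
~u = ~1 = 4
(v -> v) & ~u = 5 & 4 = 4
(v & ~v) <-> ((v -> v) & ~u) = 1 <-> 4 = 2
v & u = 1 & 1 = 1
v -> u = 1 -> 1 = 5
~(v -> u) = ~5 = 0
(v & u) <-> ~(v -> u) = 1 <-> 0 = 4
((v & ~v) <-> ((v -> v) & ~u)) & ((v & u) <-> ~(v -> u)) = 2 & 4 = 2
w -> v = 0 -> 1 = 5
(w -> v) <-> u = 5 <-> 1 = 1
v -> u = 1 -> 1 = 5
(v -> u) -> v = 5 -> 1 = 1
~((v -> u) -> v) = ~1 = 4
((w -> v) <-> u) & ~((v -> u) -> v) = 1 & 4 = 1
(((v & ~v) <-> ((v -> v) & ~u)) & ((v & u) <-> ~(v -> u))) & (((w -> v) <-> u) & ~((v -> u) -> v)) = 2 & 1 = 1

1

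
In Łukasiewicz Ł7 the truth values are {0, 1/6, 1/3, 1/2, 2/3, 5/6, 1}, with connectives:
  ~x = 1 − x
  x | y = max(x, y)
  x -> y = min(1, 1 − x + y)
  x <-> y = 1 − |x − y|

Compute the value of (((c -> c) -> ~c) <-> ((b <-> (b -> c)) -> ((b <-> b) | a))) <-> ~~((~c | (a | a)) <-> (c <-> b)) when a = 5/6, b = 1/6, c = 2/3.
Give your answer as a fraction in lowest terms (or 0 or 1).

c -> c = 2/3 -> 2/3 = 1
~c = ~2/3 = 1/3
(c -> c) -> ~c = 1 -> 1/3 = 1/3
b -> c = 1/6 -> 2/3 = 1
b <-> (b -> c) = 1/6 <-> 1 = 1/6
b <-> b = 1/6 <-> 1/6 = 1
(b <-> b) | a = 1 | 5/6 = 1
(b <-> (b -> c)) -> ((b <-> b) | a) = 1/6 -> 1 = 1
((c -> c) -> ~c) <-> ((b <-> (b -> c)) -> ((b <-> b) | a)) = 1/3 <-> 1 = 1/3
~c = ~2/3 = 1/3
a | a = 5/6 | 5/6 = 5/6
~c | (a | a) = 1/3 | 5/6 = 5/6
c <-> b = 2/3 <-> 1/6 = 1/2
(~c | (a | a)) <-> (c <-> b) = 5/6 <-> 1/2 = 2/3
~((~c | (a | a)) <-> (c <-> b)) = ~2/3 = 1/3
~~((~c | (a | a)) <-> (c <-> b)) = ~1/3 = 2/3
(((c -> c) -> ~c) <-> ((b <-> (b -> c)) -> ((b <-> b) | a))) <-> ~~((~c | (a | a)) <-> (c <-> b)) = 1/3 <-> 2/3 = 2/3

2/3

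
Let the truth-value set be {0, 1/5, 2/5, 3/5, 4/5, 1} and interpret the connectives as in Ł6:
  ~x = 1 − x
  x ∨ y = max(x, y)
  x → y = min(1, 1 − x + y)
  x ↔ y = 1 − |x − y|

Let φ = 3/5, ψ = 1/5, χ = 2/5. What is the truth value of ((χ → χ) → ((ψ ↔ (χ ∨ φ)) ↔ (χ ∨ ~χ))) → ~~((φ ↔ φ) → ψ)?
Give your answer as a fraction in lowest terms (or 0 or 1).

χ → χ = 2/5 → 2/5 = 1
χ ∨ φ = 2/5 ∨ 3/5 = 3/5
ψ ↔ (χ ∨ φ) = 1/5 ↔ 3/5 = 3/5
~χ = ~2/5 = 3/5
χ ∨ ~χ = 2/5 ∨ 3/5 = 3/5
(ψ ↔ (χ ∨ φ)) ↔ (χ ∨ ~χ) = 3/5 ↔ 3/5 = 1
(χ → χ) → ((ψ ↔ (χ ∨ φ)) ↔ (χ ∨ ~χ)) = 1 → 1 = 1
φ ↔ φ = 3/5 ↔ 3/5 = 1
(φ ↔ φ) → ψ = 1 → 1/5 = 1/5
~((φ ↔ φ) → ψ) = ~1/5 = 4/5
~~((φ ↔ φ) → ψ) = ~4/5 = 1/5
((χ → χ) → ((ψ ↔ (χ ∨ φ)) ↔ (χ ∨ ~χ))) → ~~((φ ↔ φ) → ψ) = 1 → 1/5 = 1/5

1/5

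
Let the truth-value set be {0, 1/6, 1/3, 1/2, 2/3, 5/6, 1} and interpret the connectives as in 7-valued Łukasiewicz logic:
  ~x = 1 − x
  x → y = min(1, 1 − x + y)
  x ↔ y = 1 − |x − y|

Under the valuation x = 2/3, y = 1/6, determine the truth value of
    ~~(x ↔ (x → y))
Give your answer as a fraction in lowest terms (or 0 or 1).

x → y = 2/3 → 1/6 = 1/2
x ↔ (x → y) = 2/3 ↔ 1/2 = 5/6
~(x ↔ (x → y)) = ~5/6 = 1/6
~~(x ↔ (x → y)) = ~1/6 = 5/6

5/6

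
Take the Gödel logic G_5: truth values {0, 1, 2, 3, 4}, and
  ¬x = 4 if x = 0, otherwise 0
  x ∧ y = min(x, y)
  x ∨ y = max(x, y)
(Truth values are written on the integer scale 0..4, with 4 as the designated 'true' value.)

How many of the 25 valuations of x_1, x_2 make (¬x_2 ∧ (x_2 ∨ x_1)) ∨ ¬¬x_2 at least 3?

value 4: 21 assignments (counts)
value 3: 1 assignment (counts)
value 2: 1 assignment
value 1: 1 assignment
value 0: 1 assignment
So 22 of the 25 assignments meet the threshold.

22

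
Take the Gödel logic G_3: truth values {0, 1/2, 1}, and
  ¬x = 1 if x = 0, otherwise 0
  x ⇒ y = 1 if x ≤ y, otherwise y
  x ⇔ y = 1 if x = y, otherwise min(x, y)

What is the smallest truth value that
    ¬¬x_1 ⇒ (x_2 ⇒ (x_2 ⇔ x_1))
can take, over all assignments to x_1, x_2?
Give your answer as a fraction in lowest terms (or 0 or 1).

Take x_1 = 1/2, x_2 = 1:
¬x_1 = ¬1/2 = 0
¬¬x_1 = ¬0 = 1
x_2 ⇔ x_1 = 1 ⇔ 1/2 = 1/2
x_2 ⇒ (x_2 ⇔ x_1) = 1 ⇒ 1/2 = 1/2
¬¬x_1 ⇒ (x_2 ⇒ (x_2 ⇔ x_1)) = 1 ⇒ 1/2 = 1/2
No assignment yields a value below 1/2, so this is the minimum.

1/2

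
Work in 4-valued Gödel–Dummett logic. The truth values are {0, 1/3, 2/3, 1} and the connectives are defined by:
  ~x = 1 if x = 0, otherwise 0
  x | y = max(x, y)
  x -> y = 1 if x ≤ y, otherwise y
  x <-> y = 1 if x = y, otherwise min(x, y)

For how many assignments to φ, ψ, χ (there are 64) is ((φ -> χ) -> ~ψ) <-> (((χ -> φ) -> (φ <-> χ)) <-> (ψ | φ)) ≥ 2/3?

value 1: 1 assignment (counts)
value 2/3: 3 assignments (counts)
value 1/3: 5 assignments
value 0: 55 assignments
So 4 of the 64 assignments meet the threshold.

4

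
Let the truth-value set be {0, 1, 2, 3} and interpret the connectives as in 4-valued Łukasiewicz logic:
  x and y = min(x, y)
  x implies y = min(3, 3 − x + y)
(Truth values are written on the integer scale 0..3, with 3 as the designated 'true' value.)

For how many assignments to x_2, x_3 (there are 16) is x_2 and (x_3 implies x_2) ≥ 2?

x_2 = 0, x_3 = 0 ↦ 0  <
x_2 = 0, x_3 = 1 ↦ 0  <
x_2 = 0, x_3 = 2 ↦ 0  <
x_2 = 0, x_3 = 3 ↦ 0  <
x_2 = 1, x_3 = 0 ↦ 1  <
x_2 = 1, x_3 = 1 ↦ 1  <
x_2 = 1, x_3 = 2 ↦ 1  <
x_2 = 1, x_3 = 3 ↦ 1  <
x_2 = 2, x_3 = 0 ↦ 2  ≥
x_2 = 2, x_3 = 1 ↦ 2  ≥
x_2 = 2, x_3 = 2 ↦ 2  ≥
x_2 = 2, x_3 = 3 ↦ 2  ≥
x_2 = 3, x_3 = 0 ↦ 3  ≥
x_2 = 3, x_3 = 1 ↦ 3  ≥
x_2 = 3, x_3 = 2 ↦ 3  ≥
x_2 = 3, x_3 = 3 ↦ 3  ≥
So 8 of the 16 assignments meet the threshold.

8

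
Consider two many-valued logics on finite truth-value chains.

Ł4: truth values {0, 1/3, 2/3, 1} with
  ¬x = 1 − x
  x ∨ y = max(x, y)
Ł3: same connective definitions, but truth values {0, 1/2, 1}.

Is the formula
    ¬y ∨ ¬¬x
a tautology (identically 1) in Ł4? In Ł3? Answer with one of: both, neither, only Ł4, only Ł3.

In Ł4: at x = 0, y = 1/3 the value is 2/3 — not a tautology.
In Ł3: at x = 0, y = 1/2 the value is 1/2 — not a tautology.

neither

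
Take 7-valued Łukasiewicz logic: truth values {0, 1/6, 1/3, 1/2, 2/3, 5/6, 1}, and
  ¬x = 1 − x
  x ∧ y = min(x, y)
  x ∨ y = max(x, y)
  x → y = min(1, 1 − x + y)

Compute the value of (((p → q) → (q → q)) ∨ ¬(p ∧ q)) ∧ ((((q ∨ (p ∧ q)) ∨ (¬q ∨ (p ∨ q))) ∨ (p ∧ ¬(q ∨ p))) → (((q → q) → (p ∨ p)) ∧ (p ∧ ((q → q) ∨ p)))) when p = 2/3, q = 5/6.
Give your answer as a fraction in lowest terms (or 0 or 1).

p → q = 2/3 → 5/6 = 1
q → q = 5/6 → 5/6 = 1
(p → q) → (q → q) = 1 → 1 = 1
p ∧ q = 2/3 ∧ 5/6 = 2/3
¬(p ∧ q) = ¬2/3 = 1/3
((p → q) → (q → q)) ∨ ¬(p ∧ q) = 1 ∨ 1/3 = 1
p ∧ q = 2/3 ∧ 5/6 = 2/3
q ∨ (p ∧ q) = 5/6 ∨ 2/3 = 5/6
¬q = ¬5/6 = 1/6
p ∨ q = 2/3 ∨ 5/6 = 5/6
¬q ∨ (p ∨ q) = 1/6 ∨ 5/6 = 5/6
(q ∨ (p ∧ q)) ∨ (¬q ∨ (p ∨ q)) = 5/6 ∨ 5/6 = 5/6
q ∨ p = 5/6 ∨ 2/3 = 5/6
¬(q ∨ p) = ¬5/6 = 1/6
p ∧ ¬(q ∨ p) = 2/3 ∧ 1/6 = 1/6
((q ∨ (p ∧ q)) ∨ (¬q ∨ (p ∨ q))) ∨ (p ∧ ¬(q ∨ p)) = 5/6 ∨ 1/6 = 5/6
q → q = 5/6 → 5/6 = 1
p ∨ p = 2/3 ∨ 2/3 = 2/3
(q → q) → (p ∨ p) = 1 → 2/3 = 2/3
q → q = 5/6 → 5/6 = 1
(q → q) ∨ p = 1 ∨ 2/3 = 1
p ∧ ((q → q) ∨ p) = 2/3 ∧ 1 = 2/3
((q → q) → (p ∨ p)) ∧ (p ∧ ((q → q) ∨ p)) = 2/3 ∧ 2/3 = 2/3
(((q ∨ (p ∧ q)) ∨ (¬q ∨ (p ∨ q))) ∨ (p ∧ ¬(q ∨ p))) → (((q → q) → (p ∨ p)) ∧ (p ∧ ((q → q) ∨ p))) = 5/6 → 2/3 = 5/6
(((p → q) → (q → q)) ∨ ¬(p ∧ q)) ∧ ((((q ∨ (p ∧ q)) ∨ (¬q ∨ (p ∨ q))) ∨ (p ∧ ¬(q ∨ p))) → (((q → q) → (p ∨ p)) ∧ (p ∧ ((q → q) ∨ p)))) = 1 ∧ 5/6 = 5/6

5/6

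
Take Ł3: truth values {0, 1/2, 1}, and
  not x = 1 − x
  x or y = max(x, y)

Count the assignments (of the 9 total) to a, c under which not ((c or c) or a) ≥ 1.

a = 0, c = 0 ↦ 1  ≥
a = 0, c = 1/2 ↦ 1/2  <
a = 0, c = 1 ↦ 0  <
a = 1/2, c = 0 ↦ 1/2  <
a = 1/2, c = 1/2 ↦ 1/2  <
a = 1/2, c = 1 ↦ 0  <
a = 1, c = 0 ↦ 0  <
a = 1, c = 1/2 ↦ 0  <
a = 1, c = 1 ↦ 0  <
So 1 of the 9 assignments meets the threshold.

1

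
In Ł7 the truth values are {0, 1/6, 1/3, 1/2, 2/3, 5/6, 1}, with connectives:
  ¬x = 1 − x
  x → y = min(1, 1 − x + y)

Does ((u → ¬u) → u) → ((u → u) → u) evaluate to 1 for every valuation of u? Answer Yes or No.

No

Counterexample: take u = 2/3.
¬u = ¬2/3 = 1/3
u → ¬u = 2/3 → 1/3 = 2/3
(u → ¬u) → u = 2/3 → 2/3 = 1
u → u = 2/3 → 2/3 = 1
(u → u) → u = 1 → 2/3 = 2/3
((u → ¬u) → u) → ((u → u) → u) = 1 → 2/3 = 2/3
This gives 2/3 ≠ 1.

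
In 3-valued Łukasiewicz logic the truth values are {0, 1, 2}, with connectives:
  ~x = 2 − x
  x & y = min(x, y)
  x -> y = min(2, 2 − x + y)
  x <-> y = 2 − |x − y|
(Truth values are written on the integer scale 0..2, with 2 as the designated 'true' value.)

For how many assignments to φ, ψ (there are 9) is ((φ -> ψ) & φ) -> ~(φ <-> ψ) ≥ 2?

φ = 0, ψ = 0 ↦ 2  ≥
φ = 0, ψ = 1 ↦ 2  ≥
φ = 0, ψ = 2 ↦ 2  ≥
φ = 1, ψ = 0 ↦ 2  ≥
φ = 1, ψ = 1 ↦ 1  <
φ = 1, ψ = 2 ↦ 2  ≥
φ = 2, ψ = 0 ↦ 2  ≥
φ = 2, ψ = 1 ↦ 2  ≥
φ = 2, ψ = 2 ↦ 0  <
So 7 of the 9 assignments meet the threshold.

7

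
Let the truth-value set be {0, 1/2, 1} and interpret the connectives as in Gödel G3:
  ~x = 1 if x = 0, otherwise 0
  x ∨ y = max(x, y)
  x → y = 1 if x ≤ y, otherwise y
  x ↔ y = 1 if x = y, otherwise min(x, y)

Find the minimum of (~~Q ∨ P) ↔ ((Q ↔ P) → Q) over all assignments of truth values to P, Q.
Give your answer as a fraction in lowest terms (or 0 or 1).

1/2

Take P = 1/2, Q = 0:
~Q = ~0 = 1
~~Q = ~1 = 0
~~Q ∨ P = 0 ∨ 1/2 = 1/2
Q ↔ P = 0 ↔ 1/2 = 0
(Q ↔ P) → Q = 0 → 0 = 1
(~~Q ∨ P) ↔ ((Q ↔ P) → Q) = 1/2 ↔ 1 = 1/2
No assignment yields a value below 1/2, so this is the minimum.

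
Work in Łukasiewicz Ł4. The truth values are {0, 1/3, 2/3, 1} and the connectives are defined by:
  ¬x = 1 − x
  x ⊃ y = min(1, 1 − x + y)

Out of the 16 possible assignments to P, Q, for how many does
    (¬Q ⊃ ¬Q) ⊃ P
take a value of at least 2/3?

P = 0, Q = 0 ↦ 0  <
P = 0, Q = 1/3 ↦ 0  <
P = 0, Q = 2/3 ↦ 0  <
P = 0, Q = 1 ↦ 0  <
P = 1/3, Q = 0 ↦ 1/3  <
P = 1/3, Q = 1/3 ↦ 1/3  <
P = 1/3, Q = 2/3 ↦ 1/3  <
P = 1/3, Q = 1 ↦ 1/3  <
P = 2/3, Q = 0 ↦ 2/3  ≥
P = 2/3, Q = 1/3 ↦ 2/3  ≥
P = 2/3, Q = 2/3 ↦ 2/3  ≥
P = 2/3, Q = 1 ↦ 2/3  ≥
P = 1, Q = 0 ↦ 1  ≥
P = 1, Q = 1/3 ↦ 1  ≥
P = 1, Q = 2/3 ↦ 1  ≥
P = 1, Q = 1 ↦ 1  ≥
So 8 of the 16 assignments meet the threshold.

8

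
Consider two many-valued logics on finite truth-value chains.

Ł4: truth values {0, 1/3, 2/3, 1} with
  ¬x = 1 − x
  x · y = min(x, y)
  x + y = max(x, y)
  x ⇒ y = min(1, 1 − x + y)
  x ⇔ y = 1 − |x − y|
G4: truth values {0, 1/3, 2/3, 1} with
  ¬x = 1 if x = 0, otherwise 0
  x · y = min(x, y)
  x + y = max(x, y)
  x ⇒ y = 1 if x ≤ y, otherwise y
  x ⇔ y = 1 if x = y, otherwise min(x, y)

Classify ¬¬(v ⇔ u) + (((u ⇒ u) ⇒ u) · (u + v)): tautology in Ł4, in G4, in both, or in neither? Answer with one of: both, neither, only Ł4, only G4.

In Ł4: at u = 0, v = 1/3 the value is 2/3 — not a tautology.
In G4: at u = 0, v = 1/3 the value is 0 — not a tautology.

neither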